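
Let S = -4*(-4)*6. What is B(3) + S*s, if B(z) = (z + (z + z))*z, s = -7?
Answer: -645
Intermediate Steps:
B(z) = 3*z² (B(z) = (z + 2*z)*z = (3*z)*z = 3*z²)
S = 96 (S = 16*6 = 96)
B(3) + S*s = 3*3² + 96*(-7) = 3*9 - 672 = 27 - 672 = -645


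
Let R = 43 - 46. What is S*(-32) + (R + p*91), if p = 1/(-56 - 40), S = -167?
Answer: 512645/96 ≈ 5340.1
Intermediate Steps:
p = -1/96 (p = 1/(-96) = -1/96 ≈ -0.010417)
R = -3
S*(-32) + (R + p*91) = -167*(-32) + (-3 - 1/96*91) = 5344 + (-3 - 91/96) = 5344 - 379/96 = 512645/96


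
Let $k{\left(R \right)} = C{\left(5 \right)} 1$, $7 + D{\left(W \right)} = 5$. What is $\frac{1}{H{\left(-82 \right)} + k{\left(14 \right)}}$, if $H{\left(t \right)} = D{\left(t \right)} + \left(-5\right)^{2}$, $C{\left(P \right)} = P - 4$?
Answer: $\frac{1}{24} \approx 0.041667$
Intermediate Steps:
$D{\left(W \right)} = -2$ ($D{\left(W \right)} = -7 + 5 = -2$)
$C{\left(P \right)} = -4 + P$ ($C{\left(P \right)} = P - 4 = -4 + P$)
$k{\left(R \right)} = 1$ ($k{\left(R \right)} = \left(-4 + 5\right) 1 = 1 \cdot 1 = 1$)
$H{\left(t \right)} = 23$ ($H{\left(t \right)} = -2 + \left(-5\right)^{2} = -2 + 25 = 23$)
$\frac{1}{H{\left(-82 \right)} + k{\left(14 \right)}} = \frac{1}{23 + 1} = \frac{1}{24}$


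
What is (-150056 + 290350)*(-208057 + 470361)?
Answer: 36799677376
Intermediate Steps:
(-150056 + 290350)*(-208057 + 470361) = 140294*262304 = 36799677376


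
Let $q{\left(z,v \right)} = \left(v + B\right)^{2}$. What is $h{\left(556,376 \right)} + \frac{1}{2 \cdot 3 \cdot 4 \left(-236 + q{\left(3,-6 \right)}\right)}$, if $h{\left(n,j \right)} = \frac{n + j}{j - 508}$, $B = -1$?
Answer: $- \frac{10563}{1496} \approx -7.0608$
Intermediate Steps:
$q{\left(z,v \right)} = \left(-1 + v\right)^{2}$ ($q{\left(z,v \right)} = \left(v - 1\right)^{2} = \left(-1 + v\right)^{2}$)
$h{\left(n,j \right)} = \frac{j + n}{-508 + j}$
$h{\left(556,376 \right)} + \frac{1}{2 \cdot 3 \cdot 4 \left(-236 + q{\left(3,-6 \right)}\right)} = \frac{376 + 556}{-508 + 376} + \frac{1}{2 \cdot 3 \cdot 4 \left(-236 + \left(-1 - 6\right)^{2}\right)} = \frac{1}{-132} \cdot 932 + \frac{1}{6 \cdot 4 \left(-236 + \left(-7\right)^{2}\right)} = \left(- \frac{1}{132}\right) 932 + \frac{1}{24 \left(-236 + 49\right)} = - \frac{233}{33} + \frac{1}{24 \left(-187\right)} = - \frac{233}{33} + \frac{1}{-4488} = - \frac{233}{33} - \frac{1}{4488} = - \frac{10563}{1496}$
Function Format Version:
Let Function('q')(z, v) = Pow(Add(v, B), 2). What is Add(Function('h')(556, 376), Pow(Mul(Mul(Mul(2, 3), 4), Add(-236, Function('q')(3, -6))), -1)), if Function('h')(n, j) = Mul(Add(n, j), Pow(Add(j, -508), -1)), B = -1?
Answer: Rational(-10563, 1496) ≈ -7.0608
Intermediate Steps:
Function('q')(z, v) = Pow(Add(-1, v), 2) (Function('q')(z, v) = Pow(Add(v, -1), 2) = Pow(Add(-1, v), 2))
Function('h')(n, j) = Mul(Pow(Add(-508, j), -1), Add(j, n)) (Function('h')(n, j) = Mul(Add(j, n), Pow(Add(-508, j), -1)) = Mul(Pow(Add(-508, j), -1), Add(j, n)))
Add(Function('h')(556, 376), Pow(Mul(Mul(Mul(2, 3), 4), Add(-236, Function('q')(3, -6))), -1)) = Add(Mul(Pow(Add(-508, 376), -1), Add(376, 556)), Pow(Mul(Mul(Mul(2, 3), 4), Add(-236, Pow(Add(-1, -6), 2))), -1)) = Add(Mul(Pow(-132, -1), 932), Pow(Mul(Mul(6, 4), Add(-236, Pow(-7, 2))), -1)) = Add(Mul(Rational(-1, 132), 932), Pow(Mul(24, Add(-236, 49)), -1)) = Add(Rational(-233, 33), Pow(Mul(24, -187), -1)) = Add(Rational(-233, 33), Pow(-4488, -1)) = Add(Rational(-233, 33), Rational(-1, 4488)) = Rational(-10563, 1496)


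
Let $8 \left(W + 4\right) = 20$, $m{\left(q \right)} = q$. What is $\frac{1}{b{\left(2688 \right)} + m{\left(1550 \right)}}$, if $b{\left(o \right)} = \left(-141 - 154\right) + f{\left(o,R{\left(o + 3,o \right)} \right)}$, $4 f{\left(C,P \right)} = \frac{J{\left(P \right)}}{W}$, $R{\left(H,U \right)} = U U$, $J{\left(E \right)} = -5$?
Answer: $\frac{6}{7535} \approx 0.00079628$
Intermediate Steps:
$W = - \frac{3}{2}$ ($W = -4 + \frac{1}{8} \cdot 20 = -4 + \frac{5}{2} = - \frac{3}{2} \approx -1.5$)
$R{\left(H,U \right)} = U^{2}$
$f{\left(C,P \right)} = \frac{5}{6}$ ($f{\left(C,P \right)} = \frac{\left(-5\right) \frac{1}{- \frac{3}{2}}}{4} = \frac{\left(-5\right) \left(- \frac{2}{3}\right)}{4} = \frac{1}{4} \cdot \frac{10}{3} = \frac{5}{6}$)
$b{\left(o \right)} = - \frac{1765}{6}$ ($b{\left(o \right)} = \left(-141 - 154\right) + \frac{5}{6} = -295 + \frac{5}{6} = - \frac{1765}{6}$)
$\frac{1}{b{\left(2688 \right)} + m{\left(1550 \right)}} = \frac{1}{- \frac{1765}{6} + 1550} = \frac{1}{\frac{7535}{6}} = \frac{6}{7535}$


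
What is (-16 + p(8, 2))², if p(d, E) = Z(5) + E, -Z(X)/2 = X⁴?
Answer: 1597696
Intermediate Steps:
Z(X) = -2*X⁴
p(d, E) = -1250 + E (p(d, E) = -2*5⁴ + E = -2*625 + E = -1250 + E)
(-16 + p(8, 2))² = (-16 + (-1250 + 2))² = (-16 - 1248)² = (-1264)² = 1597696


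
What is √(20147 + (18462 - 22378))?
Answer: √16231 ≈ 127.40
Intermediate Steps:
√(20147 + (18462 - 22378)) = √(20147 - 3916) = √16231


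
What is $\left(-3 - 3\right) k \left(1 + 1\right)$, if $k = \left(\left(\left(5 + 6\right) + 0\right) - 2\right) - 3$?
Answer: $-72$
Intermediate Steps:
$k = 6$ ($k = \left(\left(11 + 0\right) - 2\right) - 3 = \left(11 - 2\right) - 3 = 9 - 3 = 6$)
$\left(-3 - 3\right) k \left(1 + 1\right) = \left(-3 - 3\right) 6 \left(1 + 1\right) = \left(-3 - 3\right) 6 \cdot 2 = \left(-6\right) 6 \cdot 2 = \left(-36\right) 2 = -72$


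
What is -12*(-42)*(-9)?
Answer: -4536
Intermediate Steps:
-12*(-42)*(-9) = 504*(-9) = -4536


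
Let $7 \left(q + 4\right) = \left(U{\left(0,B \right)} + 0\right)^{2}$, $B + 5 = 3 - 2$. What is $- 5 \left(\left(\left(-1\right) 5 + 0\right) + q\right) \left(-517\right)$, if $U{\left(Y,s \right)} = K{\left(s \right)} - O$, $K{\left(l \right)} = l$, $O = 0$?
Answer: $- \frac{121495}{7} \approx -17356.0$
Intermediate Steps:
$B = -4$ ($B = -5 + \left(3 - 2\right) = -5 + 1 = -4$)
$U{\left(Y,s \right)} = s$ ($U{\left(Y,s \right)} = s - 0 = s + 0 = s$)
$q = - \frac{12}{7}$ ($q = -4 + \frac{\left(-4 + 0\right)^{2}}{7} = -4 + \frac{\left(-4\right)^{2}}{7} = -4 + \frac{1}{7} \cdot 16 = -4 + \frac{16}{7} = - \frac{12}{7} \approx -1.7143$)
$- 5 \left(\left(\left(-1\right) 5 + 0\right) + q\right) \left(-517\right) = - 5 \left(\left(\left(-1\right) 5 + 0\right) - \frac{12}{7}\right) \left(-517\right) = - 5 \left(\left(-5 + 0\right) - \frac{12}{7}\right) \left(-517\right) = - 5 \left(-5 - \frac{12}{7}\right) \left(-517\right) = \left(-5\right) \left(- \frac{47}{7}\right) \left(-517\right) = \frac{235}{7} \left(-517\right) = - \frac{121495}{7}$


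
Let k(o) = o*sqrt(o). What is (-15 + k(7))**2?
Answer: 568 - 210*sqrt(7) ≈ 12.392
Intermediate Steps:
k(o) = o**(3/2)
(-15 + k(7))**2 = (-15 + 7**(3/2))**2 = (-15 + 7*sqrt(7))**2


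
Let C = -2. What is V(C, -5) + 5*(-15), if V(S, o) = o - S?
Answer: -78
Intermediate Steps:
V(C, -5) + 5*(-15) = (-5 - 1*(-2)) + 5*(-15) = (-5 + 2) - 75 = -3 - 75 = -78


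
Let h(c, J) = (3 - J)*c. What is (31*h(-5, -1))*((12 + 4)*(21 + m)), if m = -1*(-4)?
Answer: -248000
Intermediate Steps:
h(c, J) = c*(3 - J)
m = 4
(31*h(-5, -1))*((12 + 4)*(21 + m)) = (31*(-5*(3 - 1*(-1))))*((12 + 4)*(21 + 4)) = (31*(-5*(3 + 1)))*(16*25) = (31*(-5*4))*400 = (31*(-20))*400 = -620*400 = -248000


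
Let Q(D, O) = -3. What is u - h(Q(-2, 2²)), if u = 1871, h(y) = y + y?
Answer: 1877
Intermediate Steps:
h(y) = 2*y
u - h(Q(-2, 2²)) = 1871 - 2*(-3) = 1871 - 1*(-6) = 1871 + 6 = 1877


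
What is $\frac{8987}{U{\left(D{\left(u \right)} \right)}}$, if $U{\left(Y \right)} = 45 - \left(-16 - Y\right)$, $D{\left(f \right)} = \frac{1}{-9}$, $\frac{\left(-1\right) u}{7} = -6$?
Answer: $\frac{80883}{548} \approx 147.6$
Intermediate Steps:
$u = 42$ ($u = \left(-7\right) \left(-6\right) = 42$)
$D{\left(f \right)} = - \frac{1}{9}$
$U{\left(Y \right)} = 61 + Y$ ($U{\left(Y \right)} = 45 + \left(16 + Y\right) = 61 + Y$)
$\frac{8987}{U{\left(D{\left(u \right)} \right)}} = \frac{8987}{61 - \frac{1}{9}} = \frac{8987}{\frac{548}{9}} = 8987 \cdot \frac{9}{548} = \frac{80883}{548}$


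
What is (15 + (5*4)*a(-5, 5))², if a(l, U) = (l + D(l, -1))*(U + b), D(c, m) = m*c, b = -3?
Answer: 225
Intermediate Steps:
D(c, m) = c*m
a(l, U) = 0 (a(l, U) = (l + l*(-1))*(U - 3) = (l - l)*(-3 + U) = 0*(-3 + U) = 0)
(15 + (5*4)*a(-5, 5))² = (15 + (5*4)*0)² = (15 + 20*0)² = (15 + 0)² = 15² = 225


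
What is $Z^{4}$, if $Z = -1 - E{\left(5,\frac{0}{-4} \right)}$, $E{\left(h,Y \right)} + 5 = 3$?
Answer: $1$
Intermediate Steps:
$E{\left(h,Y \right)} = -2$ ($E{\left(h,Y \right)} = -5 + 3 = -2$)
$Z = 1$ ($Z = -1 - -2 = -1 + 2 = 1$)
$Z^{4} = 1^{4} = 1$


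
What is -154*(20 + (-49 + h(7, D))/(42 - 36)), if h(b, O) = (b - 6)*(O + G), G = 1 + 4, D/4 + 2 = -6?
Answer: -3388/3 ≈ -1129.3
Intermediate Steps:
D = -32 (D = -8 + 4*(-6) = -8 - 24 = -32)
G = 5
h(b, O) = (-6 + b)*(5 + O) (h(b, O) = (b - 6)*(O + 5) = (-6 + b)*(5 + O))
-154*(20 + (-49 + h(7, D))/(42 - 36)) = -154*(20 + (-49 + (-30 - 6*(-32) + 5*7 - 32*7))/(42 - 36)) = -154*(20 + (-49 + (-30 + 192 + 35 - 224))/6) = -154*(20 + (-49 - 27)*(⅙)) = -154*(20 - 76*⅙) = -154*(20 - 38/3) = -154*22/3 = -3388/3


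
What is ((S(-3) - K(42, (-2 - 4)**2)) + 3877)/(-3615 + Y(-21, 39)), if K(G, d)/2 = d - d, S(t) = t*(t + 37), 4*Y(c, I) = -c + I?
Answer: -151/144 ≈ -1.0486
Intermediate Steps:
Y(c, I) = -c/4 + I/4 (Y(c, I) = (-c + I)/4 = (I - c)/4 = -c/4 + I/4)
S(t) = t*(37 + t)
K(G, d) = 0 (K(G, d) = 2*(d - d) = 2*0 = 0)
((S(-3) - K(42, (-2 - 4)**2)) + 3877)/(-3615 + Y(-21, 39)) = ((-3*(37 - 3) - 1*0) + 3877)/(-3615 + (-1/4*(-21) + (1/4)*39)) = ((-3*34 + 0) + 3877)/(-3615 + (21/4 + 39/4)) = ((-102 + 0) + 3877)/(-3615 + 15) = (-102 + 3877)/(-3600) = 3775*(-1/3600) = -151/144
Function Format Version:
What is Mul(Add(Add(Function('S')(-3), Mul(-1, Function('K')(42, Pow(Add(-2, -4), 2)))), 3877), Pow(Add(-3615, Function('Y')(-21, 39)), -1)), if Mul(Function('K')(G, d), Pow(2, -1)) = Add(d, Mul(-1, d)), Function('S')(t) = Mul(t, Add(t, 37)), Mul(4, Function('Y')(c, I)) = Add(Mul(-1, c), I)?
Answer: Rational(-151, 144) ≈ -1.0486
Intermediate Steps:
Function('Y')(c, I) = Add(Mul(Rational(-1, 4), c), Mul(Rational(1, 4), I)) (Function('Y')(c, I) = Mul(Rational(1, 4), Add(Mul(-1, c), I)) = Mul(Rational(1, 4), Add(I, Mul(-1, c))) = Add(Mul(Rational(-1, 4), c), Mul(Rational(1, 4), I)))
Function('S')(t) = Mul(t, Add(37, t))
Function('K')(G, d) = 0 (Function('K')(G, d) = Mul(2, Add(d, Mul(-1, d))) = Mul(2, 0) = 0)
Mul(Add(Add(Function('S')(-3), Mul(-1, Function('K')(42, Pow(Add(-2, -4), 2)))), 3877), Pow(Add(-3615, Function('Y')(-21, 39)), -1)) = Mul(Add(Add(Mul(-3, Add(37, -3)), Mul(-1, 0)), 3877), Pow(Add(-3615, Add(Mul(Rational(-1, 4), -21), Mul(Rational(1, 4), 39))), -1)) = Mul(Add(Add(Mul(-3, 34), 0), 3877), Pow(Add(-3615, Add(Rational(21, 4), Rational(39, 4))), -1)) = Mul(Add(Add(-102, 0), 3877), Pow(Add(-3615, 15), -1)) = Mul(Add(-102, 3877), Pow(-3600, -1)) = Mul(3775, Rational(-1, 3600)) = Rational(-151, 144)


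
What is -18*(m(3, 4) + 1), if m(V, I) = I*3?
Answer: -234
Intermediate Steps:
m(V, I) = 3*I
-18*(m(3, 4) + 1) = -18*(3*4 + 1) = -18*(12 + 1) = -18*13 = -234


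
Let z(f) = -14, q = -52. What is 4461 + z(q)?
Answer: 4447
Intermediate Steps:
4461 + z(q) = 4461 - 14 = 4447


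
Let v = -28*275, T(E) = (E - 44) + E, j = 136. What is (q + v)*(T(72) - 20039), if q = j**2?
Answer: -215261444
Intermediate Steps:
T(E) = -44 + 2*E (T(E) = (-44 + E) + E = -44 + 2*E)
q = 18496 (q = 136**2 = 18496)
v = -7700
(q + v)*(T(72) - 20039) = (18496 - 7700)*((-44 + 2*72) - 20039) = 10796*((-44 + 144) - 20039) = 10796*(100 - 20039) = 10796*(-19939) = -215261444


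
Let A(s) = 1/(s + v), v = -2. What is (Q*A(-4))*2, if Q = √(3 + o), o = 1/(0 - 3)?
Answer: -2*√6/9 ≈ -0.54433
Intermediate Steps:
o = -⅓ (o = 1/(-3) = -⅓ ≈ -0.33333)
A(s) = 1/(-2 + s) (A(s) = 1/(s - 2) = 1/(-2 + s))
Q = 2*√6/3 (Q = √(3 - ⅓) = √(8/3) = 2*√6/3 ≈ 1.6330)
(Q*A(-4))*2 = ((2*√6/3)/(-2 - 4))*2 = ((2*√6/3)/(-6))*2 = ((2*√6/3)*(-⅙))*2 = -√6/9*2 = -2*√6/9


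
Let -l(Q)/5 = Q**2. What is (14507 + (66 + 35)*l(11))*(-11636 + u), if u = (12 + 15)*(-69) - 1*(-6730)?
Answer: 315421862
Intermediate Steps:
l(Q) = -5*Q**2
u = 4867 (u = 27*(-69) + 6730 = -1863 + 6730 = 4867)
(14507 + (66 + 35)*l(11))*(-11636 + u) = (14507 + (66 + 35)*(-5*11**2))*(-11636 + 4867) = (14507 + 101*(-5*121))*(-6769) = (14507 + 101*(-605))*(-6769) = (14507 - 61105)*(-6769) = -46598*(-6769) = 315421862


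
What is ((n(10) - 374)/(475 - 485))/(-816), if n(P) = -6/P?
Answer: -1873/40800 ≈ -0.045907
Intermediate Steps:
((n(10) - 374)/(475 - 485))/(-816) = ((-6/10 - 374)/(475 - 485))/(-816) = ((-6*⅒ - 374)/(-10))*(-1/816) = ((-⅗ - 374)*(-⅒))*(-1/816) = -1873/5*(-⅒)*(-1/816) = (1873/50)*(-1/816) = -1873/40800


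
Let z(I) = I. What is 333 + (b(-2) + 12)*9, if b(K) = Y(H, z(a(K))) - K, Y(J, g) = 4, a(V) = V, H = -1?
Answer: 495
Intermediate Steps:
b(K) = 4 - K
333 + (b(-2) + 12)*9 = 333 + ((4 - 1*(-2)) + 12)*9 = 333 + ((4 + 2) + 12)*9 = 333 + (6 + 12)*9 = 333 + 18*9 = 333 + 162 = 495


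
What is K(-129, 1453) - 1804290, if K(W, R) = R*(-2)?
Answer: -1807196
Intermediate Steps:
K(W, R) = -2*R
K(-129, 1453) - 1804290 = -2*1453 - 1804290 = -2906 - 1804290 = -1807196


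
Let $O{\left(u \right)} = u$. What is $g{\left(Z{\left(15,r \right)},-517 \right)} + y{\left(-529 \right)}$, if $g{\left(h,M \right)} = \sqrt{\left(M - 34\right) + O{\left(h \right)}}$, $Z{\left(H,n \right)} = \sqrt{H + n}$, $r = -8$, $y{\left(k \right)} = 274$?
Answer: $274 + \sqrt{-551 + \sqrt{7}} \approx 274.0 + 23.417 i$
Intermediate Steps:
$g{\left(h,M \right)} = \sqrt{-34 + M + h}$ ($g{\left(h,M \right)} = \sqrt{\left(M - 34\right) + h} = \sqrt{\left(-34 + M\right) + h} = \sqrt{-34 + M + h}$)
$g{\left(Z{\left(15,r \right)},-517 \right)} + y{\left(-529 \right)} = \sqrt{-34 - 517 + \sqrt{15 - 8}} + 274 = \sqrt{-34 - 517 + \sqrt{7}} + 274 = \sqrt{-551 + \sqrt{7}} + 274 = 274 + \sqrt{-551 + \sqrt{7}}$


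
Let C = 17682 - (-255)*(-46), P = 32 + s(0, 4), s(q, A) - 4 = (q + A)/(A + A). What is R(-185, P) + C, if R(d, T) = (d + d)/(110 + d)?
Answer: 89354/15 ≈ 5956.9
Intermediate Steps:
s(q, A) = 4 + (A + q)/(2*A) (s(q, A) = 4 + (q + A)/(A + A) = 4 + (A + q)/((2*A)) = 4 + (A + q)*(1/(2*A)) = 4 + (A + q)/(2*A))
P = 73/2 (P = 32 + (½)*(0 + 9*4)/4 = 32 + (½)*(¼)*(0 + 36) = 32 + (½)*(¼)*36 = 32 + 9/2 = 73/2 ≈ 36.500)
R(d, T) = 2*d/(110 + d) (R(d, T) = (2*d)/(110 + d) = 2*d/(110 + d))
C = 5952 (C = 17682 - 1*11730 = 17682 - 11730 = 5952)
R(-185, P) + C = 2*(-185)/(110 - 185) + 5952 = 2*(-185)/(-75) + 5952 = 2*(-185)*(-1/75) + 5952 = 74/15 + 5952 = 89354/15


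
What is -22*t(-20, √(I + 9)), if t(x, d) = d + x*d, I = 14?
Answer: 418*√23 ≈ 2004.7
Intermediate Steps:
t(x, d) = d + d*x
-22*t(-20, √(I + 9)) = -22*√(14 + 9)*(1 - 20) = -22*√23*(-19) = -(-418)*√23 = 418*√23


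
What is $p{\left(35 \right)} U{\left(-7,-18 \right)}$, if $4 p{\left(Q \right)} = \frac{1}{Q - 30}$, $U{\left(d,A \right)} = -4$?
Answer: $- \frac{1}{5} \approx -0.2$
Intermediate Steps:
$p{\left(Q \right)} = \frac{1}{4 \left(-30 + Q\right)}$ ($p{\left(Q \right)} = \frac{1}{4 \left(Q - 30\right)} = \frac{1}{4 \left(-30 + Q\right)}$)
$p{\left(35 \right)} U{\left(-7,-18 \right)} = \frac{1}{4 \left(-30 + 35\right)} \left(-4\right) = \frac{1}{4 \cdot 5} \left(-4\right) = \frac{1}{4} \cdot \frac{1}{5} \left(-4\right) = \frac{1}{20} \left(-4\right) = - \frac{1}{5}$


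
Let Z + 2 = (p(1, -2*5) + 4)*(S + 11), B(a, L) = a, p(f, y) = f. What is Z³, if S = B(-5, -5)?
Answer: 21952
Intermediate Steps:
S = -5
Z = 28 (Z = -2 + (1 + 4)*(-5 + 11) = -2 + 5*6 = -2 + 30 = 28)
Z³ = 28³ = 21952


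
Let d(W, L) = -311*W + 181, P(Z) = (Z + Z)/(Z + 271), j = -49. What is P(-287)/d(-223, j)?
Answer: 287/556272 ≈ 0.00051594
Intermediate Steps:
P(Z) = 2*Z/(271 + Z) (P(Z) = (2*Z)/(271 + Z) = 2*Z/(271 + Z))
d(W, L) = 181 - 311*W
P(-287)/d(-223, j) = (2*(-287)/(271 - 287))/(181 - 311*(-223)) = (2*(-287)/(-16))/(181 + 69353) = (2*(-287)*(-1/16))/69534 = (287/8)*(1/69534) = 287/556272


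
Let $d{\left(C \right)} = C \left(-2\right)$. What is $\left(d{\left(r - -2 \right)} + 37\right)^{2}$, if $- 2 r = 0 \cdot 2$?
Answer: $1089$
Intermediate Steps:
$r = 0$ ($r = - \frac{0 \cdot 2}{2} = \left(- \frac{1}{2}\right) 0 = 0$)
$d{\left(C \right)} = - 2 C$
$\left(d{\left(r - -2 \right)} + 37\right)^{2} = \left(- 2 \left(0 - -2\right) + 37\right)^{2} = \left(- 2 \left(0 + 2\right) + 37\right)^{2} = \left(\left(-2\right) 2 + 37\right)^{2} = \left(-4 + 37\right)^{2} = 33^{2} = 1089$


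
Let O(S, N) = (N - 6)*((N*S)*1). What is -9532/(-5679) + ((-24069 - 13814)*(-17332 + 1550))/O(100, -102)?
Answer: 189211187543/347554800 ≈ 544.41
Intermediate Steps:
O(S, N) = N*S*(-6 + N) (O(S, N) = (-6 + N)*(N*S) = N*S*(-6 + N))
-9532/(-5679) + ((-24069 - 13814)*(-17332 + 1550))/O(100, -102) = -9532/(-5679) + ((-24069 - 13814)*(-17332 + 1550))/((-102*100*(-6 - 102))) = -9532*(-1/5679) + (-37883*(-15782))/((-102*100*(-108))) = 9532/5679 + 597869506/1101600 = 9532/5679 + 597869506*(1/1101600) = 9532/5679 + 298934753/550800 = 189211187543/347554800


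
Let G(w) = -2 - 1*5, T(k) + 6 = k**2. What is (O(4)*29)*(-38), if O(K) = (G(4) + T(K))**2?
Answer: -9918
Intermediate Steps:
T(k) = -6 + k**2
G(w) = -7 (G(w) = -2 - 5 = -7)
O(K) = (-13 + K**2)**2 (O(K) = (-7 + (-6 + K**2))**2 = (-13 + K**2)**2)
(O(4)*29)*(-38) = ((-13 + 4**2)**2*29)*(-38) = ((-13 + 16)**2*29)*(-38) = (3**2*29)*(-38) = (9*29)*(-38) = 261*(-38) = -9918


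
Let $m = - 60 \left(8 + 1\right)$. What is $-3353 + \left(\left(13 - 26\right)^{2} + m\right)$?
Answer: $-3724$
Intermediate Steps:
$m = -540$ ($m = \left(-60\right) 9 = -540$)
$-3353 + \left(\left(13 - 26\right)^{2} + m\right) = -3353 - \left(540 - \left(13 - 26\right)^{2}\right) = -3353 - \left(540 - \left(-13\right)^{2}\right) = -3353 + \left(169 - 540\right) = -3353 - 371 = -3724$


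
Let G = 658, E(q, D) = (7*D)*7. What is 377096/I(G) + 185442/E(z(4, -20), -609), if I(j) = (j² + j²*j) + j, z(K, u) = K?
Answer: -1259518763026/202722655107 ≈ -6.2130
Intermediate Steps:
E(q, D) = 49*D
I(j) = j + j² + j³ (I(j) = (j² + j³) + j = j + j² + j³)
377096/I(G) + 185442/E(z(4, -20), -609) = 377096/((658*(1 + 658 + 658²))) + 185442/((49*(-609))) = 377096/((658*(1 + 658 + 432964))) + 185442/(-29841) = 377096/((658*433623)) + 185442*(-1/29841) = 377096/285323934 - 61814/9947 = 377096*(1/285323934) - 61814/9947 = 188548/142661967 - 61814/9947 = -1259518763026/202722655107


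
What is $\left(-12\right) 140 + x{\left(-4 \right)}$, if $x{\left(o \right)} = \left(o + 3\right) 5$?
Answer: $-1685$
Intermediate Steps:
$x{\left(o \right)} = 15 + 5 o$ ($x{\left(o \right)} = \left(3 + o\right) 5 = 15 + 5 o$)
$\left(-12\right) 140 + x{\left(-4 \right)} = \left(-12\right) 140 + \left(15 + 5 \left(-4\right)\right) = -1680 + \left(15 - 20\right) = -1680 - 5 = -1685$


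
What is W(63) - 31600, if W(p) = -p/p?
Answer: -31601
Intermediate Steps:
W(p) = -1 (W(p) = -1*1 = -1)
W(63) - 31600 = -1 - 31600 = -31601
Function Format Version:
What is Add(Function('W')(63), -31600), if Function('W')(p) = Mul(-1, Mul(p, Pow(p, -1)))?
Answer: -31601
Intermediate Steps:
Function('W')(p) = -1 (Function('W')(p) = Mul(-1, 1) = -1)
Add(Function('W')(63), -31600) = Add(-1, -31600) = -31601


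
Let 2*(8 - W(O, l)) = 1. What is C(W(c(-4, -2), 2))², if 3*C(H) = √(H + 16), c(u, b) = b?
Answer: 47/18 ≈ 2.6111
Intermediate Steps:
W(O, l) = 15/2 (W(O, l) = 8 - ½*1 = 8 - ½ = 15/2)
C(H) = √(16 + H)/3 (C(H) = √(H + 16)/3 = √(16 + H)/3)
C(W(c(-4, -2), 2))² = (√(16 + 15/2)/3)² = (√(47/2)/3)² = ((√94/2)/3)² = (√94/6)² = 47/18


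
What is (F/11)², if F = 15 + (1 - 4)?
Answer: 144/121 ≈ 1.1901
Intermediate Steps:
F = 12 (F = 15 - 3 = 12)
(F/11)² = (12/11)² = 144/121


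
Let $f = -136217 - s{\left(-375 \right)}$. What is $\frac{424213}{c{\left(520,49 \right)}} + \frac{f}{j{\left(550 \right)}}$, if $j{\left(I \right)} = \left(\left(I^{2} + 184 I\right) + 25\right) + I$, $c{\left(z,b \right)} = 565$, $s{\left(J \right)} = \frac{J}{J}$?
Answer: $\frac{34284349481}{45683075} \approx 750.48$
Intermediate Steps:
$s{\left(J \right)} = 1$
$f = -136218$ ($f = -136217 - 1 = -136218$)
$j{\left(I \right)} = 25 + I^{2} + 185 I$ ($j{\left(I \right)} = \left(25 + I^{2} + 184 I\right) + I = 25 + I^{2} + 185 I$)
$\frac{424213}{c{\left(520,49 \right)}} + \frac{f}{j{\left(550 \right)}} = \frac{424213}{565} - \frac{136218}{25 + 550^{2} + 185 \cdot 550} = 424213 \cdot \frac{1}{565} - \frac{136218}{25 + 302500 + 101750} = \frac{424213}{565} - \frac{136218}{404275} = \frac{34284349481}{45683075}$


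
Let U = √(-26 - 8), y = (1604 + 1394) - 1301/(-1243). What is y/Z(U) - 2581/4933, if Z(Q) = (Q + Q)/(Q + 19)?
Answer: 18382895029/12263438 - 70828485*I*√34/84524 ≈ 1499.0 - 4886.2*I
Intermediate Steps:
y = 3727815/1243 (y = 2998 - 1301*(-1/1243) = 2998 + 1301/1243 = 3727815/1243 ≈ 2999.0)
U = I*√34 (U = √(-34) = I*√34 ≈ 5.8309*I)
Z(Q) = 2*Q/(19 + Q) (Z(Q) = (2*Q)/(19 + Q) = 2*Q/(19 + Q))
y/Z(U) - 2581/4933 = 3727815/(1243*((2*(I*√34)/(19 + I*√34)))) - 2581/4933 = 3727815/(1243*((2*I*√34/(19 + I*√34)))) - 2581*1/4933 = 3727815*(-I*√34*(19 + I*√34)/68)/1243 - 2581/4933 = -3727815*I*√34*(19 + I*√34)/84524 - 2581/4933 = -2581/4933 - 3727815*I*√34*(19 + I*√34)/84524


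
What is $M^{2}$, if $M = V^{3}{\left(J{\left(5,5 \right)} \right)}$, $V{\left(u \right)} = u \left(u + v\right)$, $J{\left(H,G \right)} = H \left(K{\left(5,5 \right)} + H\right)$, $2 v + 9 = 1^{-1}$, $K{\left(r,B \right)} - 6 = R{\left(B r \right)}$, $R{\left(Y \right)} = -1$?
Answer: $148035889000000000000$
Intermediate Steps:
$K{\left(r,B \right)} = 5$ ($K{\left(r,B \right)} = 6 - 1 = 5$)
$v = -4$ ($v = - \frac{9}{2} + \frac{1}{2 \cdot 1} = - \frac{9}{2} + \frac{1}{2} \cdot 1 = - \frac{9}{2} + \frac{1}{2} = -4$)
$J{\left(H,G \right)} = H \left(5 + H\right)$
$V{\left(u \right)} = u \left(-4 + u\right)$ ($V{\left(u \right)} = u \left(u - 4\right) = u \left(-4 + u\right)$)
$M = 12167000000$ ($M = \left(5 \left(5 + 5\right) \left(-4 + 5 \left(5 + 5\right)\right)\right)^{3} = \left(5 \cdot 10 \left(-4 + 5 \cdot 10\right)\right)^{3} = \left(50 \left(-4 + 50\right)\right)^{3} = \left(50 \cdot 46\right)^{3} = 2300^{3} = 12167000000$)
$M^{2} = 12167000000^{2} = 148035889000000000000$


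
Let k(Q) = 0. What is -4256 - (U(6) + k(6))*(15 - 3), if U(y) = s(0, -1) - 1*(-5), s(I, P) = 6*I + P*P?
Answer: -4328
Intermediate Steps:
s(I, P) = P² + 6*I (s(I, P) = 6*I + P² = P² + 6*I)
U(y) = 6 (U(y) = ((-1)² + 6*0) - 1*(-5) = (1 + 0) + 5 = 1 + 5 = 6)
-4256 - (U(6) + k(6))*(15 - 3) = -4256 - (6 + 0)*(15 - 3) = -4256 - 6*12 = -4256 - 1*72 = -4256 - 72 = -4328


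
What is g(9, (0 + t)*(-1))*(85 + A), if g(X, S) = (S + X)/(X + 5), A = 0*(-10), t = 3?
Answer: 255/7 ≈ 36.429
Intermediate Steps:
A = 0
g(X, S) = (S + X)/(5 + X)
g(9, (0 + t)*(-1))*(85 + A) = (((0 + 3)*(-1) + 9)/(5 + 9))*(85 + 0) = ((3*(-1) + 9)/14)*85 = ((-3 + 9)/14)*85 = ((1/14)*6)*85 = (3/7)*85 = 255/7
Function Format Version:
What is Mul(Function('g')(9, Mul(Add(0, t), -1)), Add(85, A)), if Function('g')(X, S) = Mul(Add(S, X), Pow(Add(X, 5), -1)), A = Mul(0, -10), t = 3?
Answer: Rational(255, 7) ≈ 36.429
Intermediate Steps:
A = 0
Function('g')(X, S) = Mul(Pow(Add(5, X), -1), Add(S, X)) (Function('g')(X, S) = Mul(Add(S, X), Pow(Add(5, X), -1)) = Mul(Pow(Add(5, X), -1), Add(S, X)))
Mul(Function('g')(9, Mul(Add(0, t), -1)), Add(85, A)) = Mul(Mul(Pow(Add(5, 9), -1), Add(Mul(Add(0, 3), -1), 9)), Add(85, 0)) = Mul(Mul(Pow(14, -1), Add(Mul(3, -1), 9)), 85) = Mul(Mul(Rational(1, 14), Add(-3, 9)), 85) = Mul(Mul(Rational(1, 14), 6), 85) = Mul(Rational(3, 7), 85) = Rational(255, 7)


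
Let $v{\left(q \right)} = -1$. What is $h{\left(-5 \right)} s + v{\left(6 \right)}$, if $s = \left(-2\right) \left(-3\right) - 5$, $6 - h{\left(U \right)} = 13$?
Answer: $-8$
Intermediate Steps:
$h{\left(U \right)} = -7$ ($h{\left(U \right)} = 6 - 13 = -7$)
$s = 1$ ($s = 6 - 5 = 1$)
$h{\left(-5 \right)} s + v{\left(6 \right)} = \left(-7\right) 1 - 1 = -7 - 1 = -8$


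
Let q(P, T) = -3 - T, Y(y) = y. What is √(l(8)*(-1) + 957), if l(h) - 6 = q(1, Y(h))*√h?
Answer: √(951 + 22*√2) ≈ 31.339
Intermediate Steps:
l(h) = 6 + √h*(-3 - h) (l(h) = 6 + (-3 - h)*√h = 6 + √h*(-3 - h))
√(l(8)*(-1) + 957) = √((6 - √8*(3 + 8))*(-1) + 957) = √((6 - 1*2*√2*11)*(-1) + 957) = √((6 - 22*√2)*(-1) + 957) = √((-6 + 22*√2) + 957) = √(951 + 22*√2)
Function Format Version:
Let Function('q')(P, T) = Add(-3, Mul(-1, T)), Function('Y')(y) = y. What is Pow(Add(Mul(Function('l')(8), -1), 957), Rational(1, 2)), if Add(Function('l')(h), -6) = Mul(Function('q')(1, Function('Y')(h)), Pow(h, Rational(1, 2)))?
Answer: Pow(Add(951, Mul(22, Pow(2, Rational(1, 2)))), Rational(1, 2)) ≈ 31.339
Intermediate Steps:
Function('l')(h) = Add(6, Mul(Pow(h, Rational(1, 2)), Add(-3, Mul(-1, h)))) (Function('l')(h) = Add(6, Mul(Add(-3, Mul(-1, h)), Pow(h, Rational(1, 2)))) = Add(6, Mul(Pow(h, Rational(1, 2)), Add(-3, Mul(-1, h)))))
Pow(Add(Mul(Function('l')(8), -1), 957), Rational(1, 2)) = Pow(Add(Mul(Add(6, Mul(-1, Pow(8, Rational(1, 2)), Add(3, 8))), -1), 957), Rational(1, 2)) = Pow(Add(Mul(Add(6, Mul(-1, Mul(2, Pow(2, Rational(1, 2))), 11)), -1), 957), Rational(1, 2)) = Pow(Add(Mul(Add(6, Mul(-22, Pow(2, Rational(1, 2)))), -1), 957), Rational(1, 2)) = Pow(Add(Add(-6, Mul(22, Pow(2, Rational(1, 2)))), 957), Rational(1, 2)) = Pow(Add(951, Mul(22, Pow(2, Rational(1, 2)))), Rational(1, 2))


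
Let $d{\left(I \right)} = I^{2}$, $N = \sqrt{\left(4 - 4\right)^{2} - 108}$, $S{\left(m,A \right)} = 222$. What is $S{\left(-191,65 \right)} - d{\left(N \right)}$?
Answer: $330$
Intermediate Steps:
$N = 6 i \sqrt{3}$ ($N = \sqrt{0^{2} - 108} = \sqrt{0 - 108} = \sqrt{-108} = 6 i \sqrt{3} \approx 10.392 i$)
$S{\left(-191,65 \right)} - d{\left(N \right)} = 222 - \left(6 i \sqrt{3}\right)^{2} = 222 - -108 = 222 + 108 = 330$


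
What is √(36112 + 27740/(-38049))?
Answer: 2*√13069810078413/38049 ≈ 190.03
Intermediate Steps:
√(36112 + 27740/(-38049)) = √(36112 + 27740*(-1/38049)) = √(36112 - 27740/38049) = √(1373997748/38049) = 2*√13069810078413/38049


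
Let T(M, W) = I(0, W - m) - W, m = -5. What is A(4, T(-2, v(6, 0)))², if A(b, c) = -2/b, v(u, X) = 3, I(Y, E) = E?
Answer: ¼ ≈ 0.25000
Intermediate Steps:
T(M, W) = 5 (T(M, W) = (W - 1*(-5)) - W = (W + 5) - W = (5 + W) - W = 5)
A(4, T(-2, v(6, 0)))² = (-2/4)² = (-2*¼)² = (-½)² = ¼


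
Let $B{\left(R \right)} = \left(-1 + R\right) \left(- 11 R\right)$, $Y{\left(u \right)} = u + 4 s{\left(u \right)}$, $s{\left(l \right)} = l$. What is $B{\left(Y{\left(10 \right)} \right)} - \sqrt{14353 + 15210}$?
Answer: $-26950 - \sqrt{29563} \approx -27122.0$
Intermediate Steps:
$Y{\left(u \right)} = 5 u$ ($Y{\left(u \right)} = u + 4 u = 5 u$)
$B{\left(R \right)} = - 11 R \left(-1 + R\right)$
$B{\left(Y{\left(10 \right)} \right)} - \sqrt{14353 + 15210} = 11 \cdot 5 \cdot 10 \left(1 - 5 \cdot 10\right) - \sqrt{14353 + 15210} = 11 \cdot 50 \left(1 - 50\right) - \sqrt{29563} = 11 \cdot 50 \left(-49\right) - \sqrt{29563} = -26950 - \sqrt{29563}$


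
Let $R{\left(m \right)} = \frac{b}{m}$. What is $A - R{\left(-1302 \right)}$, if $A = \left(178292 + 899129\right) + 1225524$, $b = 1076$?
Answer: $\frac{1499217733}{651} \approx 2.3029 \cdot 10^{6}$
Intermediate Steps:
$A = 2302945$ ($A = 1077421 + 1225524 = 2302945$)
$R{\left(m \right)} = \frac{1076}{m}$
$A - R{\left(-1302 \right)} = 2302945 - \frac{1076}{-1302} = 2302945 - 1076 \left(- \frac{1}{1302}\right) = 2302945 - - \frac{538}{651} = 2302945 + \frac{538}{651} = \frac{1499217733}{651}$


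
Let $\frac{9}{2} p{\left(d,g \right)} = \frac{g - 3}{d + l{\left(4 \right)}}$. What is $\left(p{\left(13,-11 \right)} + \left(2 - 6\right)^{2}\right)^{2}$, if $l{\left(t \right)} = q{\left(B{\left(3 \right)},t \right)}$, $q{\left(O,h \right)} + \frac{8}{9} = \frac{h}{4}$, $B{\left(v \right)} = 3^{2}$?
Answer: $\frac{864900}{3481} \approx 248.46$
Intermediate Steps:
$B{\left(v \right)} = 9$
$q{\left(O,h \right)} = - \frac{8}{9} + \frac{h}{4}$
$l{\left(t \right)} = - \frac{8}{9} + \frac{t}{4}$
$p{\left(d,g \right)} = \frac{2 \left(-3 + g\right)}{9 \left(\frac{1}{9} + d\right)}$ ($p{\left(d,g \right)} = \frac{2 \frac{g - 3}{d + \left(- \frac{8}{9} + \frac{1}{4} \cdot 4\right)}}{9} = \frac{2 \frac{-3 + g}{d + \left(- \frac{8}{9} + 1\right)}}{9} = \frac{2 \frac{-3 + g}{d + \frac{1}{9}}}{9} = \frac{2 \frac{-3 + g}{\frac{1}{9} + d}}{9} = \frac{2 \left(-3 + g\right)}{9 \left(\frac{1}{9} + d\right)}$)
$\left(p{\left(13,-11 \right)} + \left(2 - 6\right)^{2}\right)^{2} = \left(\frac{2 \left(-3 - 11\right)}{1 + 9 \cdot 13} + \left(2 - 6\right)^{2}\right)^{2} = \left(2 \frac{1}{1 + 117} \left(-14\right) + \left(-4\right)^{2}\right)^{2} = \left(2 \cdot \frac{1}{118} \left(-14\right) + 16\right)^{2} = \left(- \frac{14}{59} + 16\right)^{2} = \left(\frac{930}{59}\right)^{2} = \frac{864900}{3481}$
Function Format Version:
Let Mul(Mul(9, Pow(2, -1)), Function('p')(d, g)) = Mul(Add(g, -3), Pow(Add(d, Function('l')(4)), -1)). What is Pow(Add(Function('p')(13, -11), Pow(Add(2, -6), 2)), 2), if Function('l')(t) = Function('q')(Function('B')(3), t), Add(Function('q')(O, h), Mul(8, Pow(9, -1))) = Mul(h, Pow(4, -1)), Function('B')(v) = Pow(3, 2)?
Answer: Rational(864900, 3481) ≈ 248.46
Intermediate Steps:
Function('B')(v) = 9
Function('q')(O, h) = Add(Rational(-8, 9), Mul(Rational(1, 4), h)) (Function('q')(O, h) = Add(Rational(-8, 9), Mul(h, Pow(4, -1))) = Add(Rational(-8, 9), Mul(h, Rational(1, 4))) = Add(Rational(-8, 9), Mul(Rational(1, 4), h)))
Function('l')(t) = Add(Rational(-8, 9), Mul(Rational(1, 4), t))
Function('p')(d, g) = Mul(Rational(2, 9), Pow(Add(Rational(1, 9), d), -1), Add(-3, g)) (Function('p')(d, g) = Mul(Rational(2, 9), Mul(Add(g, -3), Pow(Add(d, Add(Rational(-8, 9), Mul(Rational(1, 4), 4))), -1))) = Mul(Rational(2, 9), Mul(Add(-3, g), Pow(Add(d, Add(Rational(-8, 9), 1)), -1))) = Mul(Rational(2, 9), Mul(Add(-3, g), Pow(Add(d, Rational(1, 9)), -1))) = Mul(Rational(2, 9), Mul(Add(-3, g), Pow(Add(Rational(1, 9), d), -1))) = Mul(Rational(2, 9), Mul(Pow(Add(Rational(1, 9), d), -1), Add(-3, g))) = Mul(Rational(2, 9), Pow(Add(Rational(1, 9), d), -1), Add(-3, g)))
Pow(Add(Function('p')(13, -11), Pow(Add(2, -6), 2)), 2) = Pow(Add(Mul(2, Pow(Add(1, Mul(9, 13)), -1), Add(-3, -11)), Pow(Add(2, -6), 2)), 2) = Pow(Add(Mul(2, Pow(Add(1, 117), -1), -14), Pow(-4, 2)), 2) = Pow(Add(Mul(2, Pow(118, -1), -14), 16), 2) = Pow(Add(Mul(2, Rational(1, 118), -14), 16), 2) = Pow(Add(Rational(-14, 59), 16), 2) = Pow(Rational(930, 59), 2) = Rational(864900, 3481)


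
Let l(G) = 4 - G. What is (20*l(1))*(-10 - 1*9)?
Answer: -1140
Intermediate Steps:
(20*l(1))*(-10 - 1*9) = (20*(4 - 1*1))*(-10 - 1*9) = (20*(4 - 1))*(-10 - 9) = (20*3)*(-19) = 60*(-19) = -1140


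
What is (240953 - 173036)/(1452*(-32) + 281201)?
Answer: 67917/234737 ≈ 0.28933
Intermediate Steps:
(240953 - 173036)/(1452*(-32) + 281201) = 67917/(-46464 + 281201) = 67917/234737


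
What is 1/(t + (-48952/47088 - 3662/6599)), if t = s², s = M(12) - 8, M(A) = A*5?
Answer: 38841714/104966060843 ≈ 0.00037004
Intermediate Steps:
M(A) = 5*A
s = 52 (s = 5*12 - 8 = 60 - 8 = 52)
t = 2704 (t = 52² = 2704)
1/(t + (-48952/47088 - 3662/6599)) = 1/(2704 + (-48952/47088 - 3662/6599)) = 1/(2704 + (-48952*1/47088 - 3662*1/6599)) = 1/(2704 + (-6119/5886 - 3662/6599)) = 1/(2704 - 61933813/38841714) = 1/(104966060843/38841714) = 38841714/104966060843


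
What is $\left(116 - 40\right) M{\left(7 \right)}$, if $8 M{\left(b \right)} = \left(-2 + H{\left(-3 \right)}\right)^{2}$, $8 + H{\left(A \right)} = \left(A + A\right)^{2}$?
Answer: $6422$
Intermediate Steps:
$H{\left(A \right)} = -8 + 4 A^{2}$ ($H{\left(A \right)} = -8 + \left(A + A\right)^{2} = -8 + \left(2 A\right)^{2} = -8 + 4 A^{2}$)
$M{\left(b \right)} = \frac{169}{2}$ ($M{\left(b \right)} = \frac{\left(-2 - \left(8 - 4 \left(-3\right)^{2}\right)\right)^{2}}{8} = \frac{\left(-2 + \left(-8 + 4 \cdot 9\right)\right)^{2}}{8} = \frac{\left(-2 + \left(-8 + 36\right)\right)^{2}}{8} = \frac{\left(-2 + 28\right)^{2}}{8} = \frac{26^{2}}{8} = \frac{1}{8} \cdot 676 = \frac{169}{2}$)
$\left(116 - 40\right) M{\left(7 \right)} = \left(116 - 40\right) \frac{169}{2} = 76 \cdot \frac{169}{2} = 6422$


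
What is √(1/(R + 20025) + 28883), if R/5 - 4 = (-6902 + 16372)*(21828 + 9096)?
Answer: 4*√3870486027716722349845/1464271445 ≈ 169.95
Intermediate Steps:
R = 1464251420 (R = 20 + 5*((-6902 + 16372)*(21828 + 9096)) = 20 + 5*(9470*30924) = 20 + 5*292850280 = 20 + 1464251400 = 1464251420)
√(1/(R + 20025) + 28883) = √(1/(1464251420 + 20025) + 28883) = √(1/1464271445 + 28883) = √(42292552145936/1464271445) = 4*√3870486027716722349845/1464271445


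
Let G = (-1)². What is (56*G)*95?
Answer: 5320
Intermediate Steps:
G = 1
(56*G)*95 = (56*1)*95 = 56*95 = 5320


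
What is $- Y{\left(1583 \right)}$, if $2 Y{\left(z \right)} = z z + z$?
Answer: $-1253736$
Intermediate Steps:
$Y{\left(z \right)} = \frac{z}{2} + \frac{z^{2}}{2}$ ($Y{\left(z \right)} = \frac{z z + z}{2} = \frac{z^{2} + z}{2} = \frac{z + z^{2}}{2} = \frac{z}{2} + \frac{z^{2}}{2}$)
$- Y{\left(1583 \right)} = - \frac{1583 \left(1 + 1583\right)}{2} = - \frac{1583 \cdot 1584}{2} = \left(-1\right) 1253736 = -1253736$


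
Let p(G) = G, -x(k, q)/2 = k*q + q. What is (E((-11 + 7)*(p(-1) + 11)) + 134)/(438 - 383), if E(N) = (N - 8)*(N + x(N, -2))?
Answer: 9542/55 ≈ 173.49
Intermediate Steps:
x(k, q) = -2*q - 2*k*q (x(k, q) = -2*(k*q + q) = -2*(q + k*q) = -2*q - 2*k*q)
E(N) = (-8 + N)*(4 + 5*N) (E(N) = (N - 8)*(N - 2*(-2)*(1 + N)) = (-8 + N)*(N + (4 + 4*N)) = (-8 + N)*(4 + 5*N))
(E((-11 + 7)*(p(-1) + 11)) + 134)/(438 - 383) = ((-32 - 36*(-11 + 7)*(-1 + 11) + 5*((-11 + 7)*(-1 + 11))²) + 134)/(438 - 383) = ((-32 - (-144)*10 + 5*(-4*10)²) + 134)/55 = ((-32 - 36*(-40) + 5*(-40)²) + 134)*(1/55) = ((-32 + 1440 + 5*1600) + 134)*(1/55) = ((-32 + 1440 + 8000) + 134)*(1/55) = (9408 + 134)*(1/55) = 9542*(1/55) = 9542/55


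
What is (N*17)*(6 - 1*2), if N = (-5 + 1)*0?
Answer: 0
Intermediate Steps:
N = 0 (N = -4*0 = 0)
(N*17)*(6 - 1*2) = (0*17)*(6 - 1*2) = 0*(6 - 2) = 0*4 = 0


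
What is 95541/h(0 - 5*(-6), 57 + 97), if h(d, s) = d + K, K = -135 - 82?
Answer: -95541/187 ≈ -510.91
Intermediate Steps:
K = -217
h(d, s) = -217 + d (h(d, s) = d - 217 = -217 + d)
95541/h(0 - 5*(-6), 57 + 97) = 95541/(-217 + (0 - 5*(-6))) = 95541/(-217 + (0 + 30)) = 95541/(-217 + 30) = 95541/(-187) = 95541*(-1/187) = -95541/187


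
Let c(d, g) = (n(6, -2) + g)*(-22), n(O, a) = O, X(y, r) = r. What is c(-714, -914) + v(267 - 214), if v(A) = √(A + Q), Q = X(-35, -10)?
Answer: 19976 + √43 ≈ 19983.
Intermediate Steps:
Q = -10
v(A) = √(-10 + A) (v(A) = √(A - 10) = √(-10 + A))
c(d, g) = -132 - 22*g (c(d, g) = (6 + g)*(-22) = -132 - 22*g)
c(-714, -914) + v(267 - 214) = (-132 - 22*(-914)) + √(-10 + (267 - 214)) = (-132 + 20108) + √(-10 + 53) = 19976 + √43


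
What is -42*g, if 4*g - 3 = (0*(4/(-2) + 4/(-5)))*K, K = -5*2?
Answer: -63/2 ≈ -31.500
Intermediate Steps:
K = -10
g = 3/4 (g = 3/4 + ((0*(4/(-2) + 4/(-5)))*(-10))/4 = 3/4 + ((0*(4*(-1/2) + 4*(-1/5)))*(-10))/4 = 3/4 + ((0*(-2 - 4/5))*(-10))/4 = 3/4 + ((0*(-14/5))*(-10))/4 = 3/4 + (0*(-10))/4 = 3/4 + (1/4)*0 = 3/4 + 0 = 3/4 ≈ 0.75000)
-42*g = -42*3/4 = -63/2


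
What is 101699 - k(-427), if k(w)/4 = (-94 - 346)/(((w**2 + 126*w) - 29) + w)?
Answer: 13024694389/128071 ≈ 1.0170e+5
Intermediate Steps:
k(w) = -1760/(-29 + w**2 + 127*w) (k(w) = 4*((-94 - 346)/(((w**2 + 126*w) - 29) + w)) = 4*(-440/((-29 + w**2 + 126*w) + w)) = 4*(-440/(-29 + w**2 + 127*w)) = -1760/(-29 + w**2 + 127*w))
101699 - k(-427) = 101699 - (-1760)/(-29 + (-427)**2 + 127*(-427)) = 101699 - (-1760)/(-29 + 182329 - 54229) = 101699 - (-1760)/128071 = 101699 - 1*(-1760/128071) = 101699 + 1760/128071 = 13024694389/128071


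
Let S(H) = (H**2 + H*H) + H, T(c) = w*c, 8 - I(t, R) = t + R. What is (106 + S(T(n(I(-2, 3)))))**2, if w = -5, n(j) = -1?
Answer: 25921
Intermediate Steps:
I(t, R) = 8 - R - t (I(t, R) = 8 - (t + R) = 8 - (R + t) = 8 + (-R - t) = 8 - R - t)
T(c) = -5*c
S(H) = H + 2*H**2 (S(H) = (H**2 + H**2) + H = 2*H**2 + H = H + 2*H**2)
(106 + S(T(n(I(-2, 3)))))**2 = (106 + (-5*(-1))*(1 + 2*(-5*(-1))))**2 = (106 + 5*(1 + 2*5))**2 = (106 + 5*(1 + 10))**2 = (106 + 5*11)**2 = (106 + 55)**2 = 161**2 = 25921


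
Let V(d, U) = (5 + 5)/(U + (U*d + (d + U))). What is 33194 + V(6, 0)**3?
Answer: 896363/27 ≈ 33199.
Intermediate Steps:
V(d, U) = 10/(d + 2*U + U*d) (V(d, U) = 10/(U + (U*d + (U + d))) = 10/(U + (U + d + U*d)) = 10/(d + 2*U + U*d))
33194 + V(6, 0)**3 = 33194 + (10/(6 + 2*0 + 0*6))**3 = 33194 + (10/(6 + 0 + 0))**3 = 33194 + (10/6)**3 = 33194 + (10*(1/6))**3 = 33194 + (5/3)**3 = 33194 + 125/27 = 896363/27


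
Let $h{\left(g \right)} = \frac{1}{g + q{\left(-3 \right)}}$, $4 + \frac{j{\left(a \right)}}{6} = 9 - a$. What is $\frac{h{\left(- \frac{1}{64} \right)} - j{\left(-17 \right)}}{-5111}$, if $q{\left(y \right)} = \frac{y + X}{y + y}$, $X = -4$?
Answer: $\frac{28980}{1129531} \approx 0.025657$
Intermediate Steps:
$q{\left(y \right)} = \frac{-4 + y}{2 y}$ ($q{\left(y \right)} = \frac{y - 4}{y + y} = \frac{-4 + y}{2 y}$)
$j{\left(a \right)} = 30 - 6 a$ ($j{\left(a \right)} = -24 + 6 \left(9 - a\right) = -24 - \left(-54 + 6 a\right) = 30 - 6 a$)
$h{\left(g \right)} = \frac{1}{\frac{7}{6} + g}$ ($h{\left(g \right)} = \frac{1}{g + \frac{-4 - 3}{2 \left(-3\right)}} = \frac{1}{g + \frac{1}{2} \left(- \frac{1}{3}\right) \left(-7\right)} = \frac{1}{g + \frac{7}{6}} = \frac{1}{\frac{7}{6} + g}$)
$\frac{h{\left(- \frac{1}{64} \right)} - j{\left(-17 \right)}}{-5111} = \frac{\frac{6}{7 + 6 \left(- \frac{1}{64}\right)} - \left(30 - -102\right)}{-5111} = \left(\frac{6}{7 + 6 \left(\left(-1\right) \frac{1}{64}\right)} - \left(30 + 102\right)\right) \left(- \frac{1}{5111}\right) = \left(\frac{6}{7 + 6 \left(- \frac{1}{64}\right)} - 132\right) \left(- \frac{1}{5111}\right) = \left(\frac{6}{7 - \frac{3}{32}} - 132\right) \left(- \frac{1}{5111}\right) = \left(\frac{6}{\frac{221}{32}} - 132\right) \left(- \frac{1}{5111}\right) = \left(6 \cdot \frac{32}{221} - 132\right) \left(- \frac{1}{5111}\right) = \left(\frac{192}{221} - 132\right) \left(- \frac{1}{5111}\right) = \left(- \frac{28980}{221}\right) \left(- \frac{1}{5111}\right) = \frac{28980}{1129531}$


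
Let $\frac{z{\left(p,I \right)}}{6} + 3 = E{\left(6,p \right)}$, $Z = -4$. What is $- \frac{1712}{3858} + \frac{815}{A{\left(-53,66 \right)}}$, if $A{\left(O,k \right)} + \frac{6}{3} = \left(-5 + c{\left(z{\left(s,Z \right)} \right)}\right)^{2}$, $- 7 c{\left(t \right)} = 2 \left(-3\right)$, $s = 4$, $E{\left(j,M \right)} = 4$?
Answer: $\frac{76398607}{1433247} \approx 53.305$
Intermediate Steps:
$z{\left(p,I \right)} = 6$ ($z{\left(p,I \right)} = -18 + 6 \cdot 4 = -18 + 24 = 6$)
$c{\left(t \right)} = \frac{6}{7}$ ($c{\left(t \right)} = - \frac{2 \left(-3\right)}{7} = \left(- \frac{1}{7}\right) \left(-6\right) = \frac{6}{7}$)
$A{\left(O,k \right)} = \frac{743}{49}$ ($A{\left(O,k \right)} = -2 + \left(-5 + \frac{6}{7}\right)^{2} = -2 + \left(- \frac{29}{7}\right)^{2} = -2 + \frac{841}{49} = \frac{743}{49}$)
$- \frac{1712}{3858} + \frac{815}{A{\left(-53,66 \right)}} = - \frac{1712}{3858} + \frac{815}{\frac{743}{49}} = \left(-1712\right) \frac{1}{3858} + 815 \cdot \frac{49}{743} = - \frac{856}{1929} + \frac{39935}{743} = \frac{76398607}{1433247}$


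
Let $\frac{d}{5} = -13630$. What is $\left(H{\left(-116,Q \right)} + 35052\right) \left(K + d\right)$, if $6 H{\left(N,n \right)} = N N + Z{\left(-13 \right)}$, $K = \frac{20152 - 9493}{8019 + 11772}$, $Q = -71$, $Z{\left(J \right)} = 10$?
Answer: $- \frac{50303280062333}{19791} \approx -2.5417 \cdot 10^{9}$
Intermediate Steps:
$d = -68150$ ($d = 5 \left(-13630\right) = -68150$)
$K = \frac{3553}{6597}$ ($K = \frac{10659}{19791} = 10659 \cdot \frac{1}{19791} = \frac{3553}{6597} \approx 0.53858$)
$H{\left(N,n \right)} = \frac{5}{3} + \frac{N^{2}}{6}$ ($H{\left(N,n \right)} = \frac{N N + 10}{6} = \frac{N^{2} + 10}{6} = \frac{10 + N^{2}}{6} = \frac{5}{3} + \frac{N^{2}}{6}$)
$\left(H{\left(-116,Q \right)} + 35052\right) \left(K + d\right) = \left(\left(\frac{5}{3} + \frac{\left(-116\right)^{2}}{6}\right) + 35052\right) \left(\frac{3553}{6597} - 68150\right) = \left(\left(\frac{5}{3} + \frac{1}{6} \cdot 13456\right) + 35052\right) \left(- \frac{449581997}{6597}\right) = \left(\left(\frac{5}{3} + \frac{6728}{3}\right) + 35052\right) \left(- \frac{449581997}{6597}\right) = \left(\frac{6733}{3} + 35052\right) \left(- \frac{449581997}{6597}\right) = \frac{111889}{3} \left(- \frac{449581997}{6597}\right) = - \frac{50303280062333}{19791}$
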